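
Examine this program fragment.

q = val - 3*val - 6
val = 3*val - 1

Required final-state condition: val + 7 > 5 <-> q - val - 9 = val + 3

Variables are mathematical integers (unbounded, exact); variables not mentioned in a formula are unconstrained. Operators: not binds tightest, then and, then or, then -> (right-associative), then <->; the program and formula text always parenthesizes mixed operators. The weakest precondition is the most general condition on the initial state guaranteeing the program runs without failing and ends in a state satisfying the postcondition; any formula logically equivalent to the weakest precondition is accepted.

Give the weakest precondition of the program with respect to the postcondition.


Working backward. After the program, the postcondition val + 7 > 5 <-> q - val - 9 = val + 3 must hold; in canonical form it is val > -2 <-> q = 2*val + 12.
Before val := 3*val - 1: 3*val > -1 <-> q = 6*val + 10
Before q := val - 3*val - 6: 3*val > -1 <-> 8*val = -16
Answer: WP = 3*val > -1 <-> 8*val = -16


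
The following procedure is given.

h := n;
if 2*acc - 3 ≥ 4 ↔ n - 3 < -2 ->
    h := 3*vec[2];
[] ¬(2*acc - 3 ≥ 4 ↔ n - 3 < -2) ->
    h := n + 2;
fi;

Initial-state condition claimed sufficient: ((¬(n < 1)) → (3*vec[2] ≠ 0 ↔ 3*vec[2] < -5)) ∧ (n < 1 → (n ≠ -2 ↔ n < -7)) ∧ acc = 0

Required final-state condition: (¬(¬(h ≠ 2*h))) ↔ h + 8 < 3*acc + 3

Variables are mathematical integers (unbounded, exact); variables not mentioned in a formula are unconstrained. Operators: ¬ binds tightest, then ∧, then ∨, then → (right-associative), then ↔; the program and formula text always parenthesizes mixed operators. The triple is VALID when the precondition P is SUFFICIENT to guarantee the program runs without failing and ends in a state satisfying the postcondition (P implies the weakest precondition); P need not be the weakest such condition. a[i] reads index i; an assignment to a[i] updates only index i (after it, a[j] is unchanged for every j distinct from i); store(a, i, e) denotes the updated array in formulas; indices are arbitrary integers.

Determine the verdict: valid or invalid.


Working backward. After the program, the postcondition (¬(¬(h ≠ 2*h))) ↔ h + 8 < 3*acc + 3 must hold; in canonical form it is h ≠ 0 ↔ h < 3*acc - 5.
Then branch requires 3*vec[2] ≠ 0 ↔ 3*vec[2] < 3*acc - 5; else branch requires n ≠ -2 ↔ n < 3*acc - 7.
Before the if: ((2*acc ≥ 7 ↔ n < 1) → (3*vec[2] ≠ 0 ↔ 3*vec[2] < 3*acc - 5)) ∧ ((¬(2*acc ≥ 7 ↔ n < 1)) → (n ≠ -2 ↔ n < 3*acc - 7))
Before h := n: ((2*acc ≥ 7 ↔ n < 1) → (3*vec[2] ≠ 0 ↔ 3*vec[2] < 3*acc - 5)) ∧ ((¬(2*acc ≥ 7 ↔ n < 1)) → (n ≠ -2 ↔ n < 3*acc - 7))
The weakest precondition is ((2*acc ≥ 7 ↔ n < 1) → (3*vec[2] ≠ 0 ↔ 3*vec[2] < 3*acc - 5)) ∧ ((¬(2*acc ≥ 7 ↔ n < 1)) → (n ≠ -2 ↔ n < 3*acc - 7)).
Check whether ((¬(n < 1)) → (3*vec[2] ≠ 0 ↔ 3*vec[2] < -5)) ∧ (n < 1 → (n ≠ -2 ↔ n < -7)) ∧ acc = 0 implies it.
Every state satisfying the precondition satisfies the weakest precondition: the implication holds.
Answer: valid


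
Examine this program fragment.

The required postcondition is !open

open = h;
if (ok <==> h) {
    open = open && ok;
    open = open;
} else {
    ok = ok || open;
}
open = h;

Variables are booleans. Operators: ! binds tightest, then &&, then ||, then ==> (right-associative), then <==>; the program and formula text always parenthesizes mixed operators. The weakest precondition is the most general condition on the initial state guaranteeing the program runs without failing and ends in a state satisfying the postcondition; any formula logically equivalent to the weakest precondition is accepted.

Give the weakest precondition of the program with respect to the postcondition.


Working backward. After the program, !open must hold.
Before open := h: !h
Then branch requires !h; else branch requires !h.
Before the if: ((ok <==> h) ==> (!h)) && ((!(ok <==> h)) ==> (!h))
Before open := h: ((ok <==> h) ==> (!h)) && ((!(ok <==> h)) ==> (!h))
Answer: WP = ((ok <==> h) ==> (!h)) && ((!(ok <==> h)) ==> (!h))


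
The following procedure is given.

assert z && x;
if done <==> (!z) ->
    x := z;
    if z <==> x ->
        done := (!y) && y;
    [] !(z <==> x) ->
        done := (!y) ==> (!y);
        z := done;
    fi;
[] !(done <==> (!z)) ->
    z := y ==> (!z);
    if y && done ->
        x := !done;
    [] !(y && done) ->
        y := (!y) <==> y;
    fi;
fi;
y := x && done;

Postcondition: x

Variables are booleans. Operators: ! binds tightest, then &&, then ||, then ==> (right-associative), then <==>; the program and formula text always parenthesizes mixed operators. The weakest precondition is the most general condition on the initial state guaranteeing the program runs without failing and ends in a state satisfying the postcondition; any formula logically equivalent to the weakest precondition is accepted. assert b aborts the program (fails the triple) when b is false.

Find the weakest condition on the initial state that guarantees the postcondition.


Working backward. After the program, x must hold.
Before y := x && done: x
Then branch requires z; else branch requires ((y && done) ==> (!done)) && ((!(y && done)) ==> x).
Before the if: ((done <==> (!z)) ==> z) && ((!(done <==> (!z))) ==> (((y && done) ==> (!done)) && ((!(y && done)) ==> x)))
Before assert z && x: z && x && ((done <==> (!z)) ==> z) && ((!(done <==> (!z))) ==> (((y && done) ==> (!done)) && ((!(y && done)) ==> x)))
Answer: WP = z && x && ((done <==> (!z)) ==> z) && ((!(done <==> (!z))) ==> (((y && done) ==> (!done)) && ((!(y && done)) ==> x)))


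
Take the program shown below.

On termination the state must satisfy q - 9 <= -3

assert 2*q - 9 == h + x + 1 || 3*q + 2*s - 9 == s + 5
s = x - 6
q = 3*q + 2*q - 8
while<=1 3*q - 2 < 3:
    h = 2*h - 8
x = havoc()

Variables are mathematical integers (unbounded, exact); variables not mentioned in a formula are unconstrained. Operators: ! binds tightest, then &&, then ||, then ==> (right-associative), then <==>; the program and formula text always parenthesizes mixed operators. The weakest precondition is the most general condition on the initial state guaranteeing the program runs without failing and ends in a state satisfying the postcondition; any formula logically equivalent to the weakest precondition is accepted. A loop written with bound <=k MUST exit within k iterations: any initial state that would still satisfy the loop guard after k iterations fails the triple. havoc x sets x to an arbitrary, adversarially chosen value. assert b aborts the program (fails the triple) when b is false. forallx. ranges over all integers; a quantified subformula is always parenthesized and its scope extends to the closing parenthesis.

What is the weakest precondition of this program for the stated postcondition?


Working backward. After the program, the postcondition q - 9 <= -3 must hold; in canonical form it is q <= 6.
Before havoc x: q <= 6
Before the loop (bound <=1), unroll the exhaustion recursion (WP_0 = exit-now case; WP_j = one more guarded iteration, up to j = 1):
  WP_0: (!(3*q < 5)) && q <= 6
  WP_1: (3*q < 5 ==> ((!(3*q < 5)) && q <= 6)) && ((!(3*q < 5)) ==> q <= 6)
So before the loop: (3*q < 5 ==> ((!(3*q < 5)) && q <= 6)) && ((!(3*q < 5)) ==> q <= 6)
Before q := 3*q + 2*q - 8: (15*q < 29 ==> ((!(15*q < 29)) && 5*q <= 14)) && ((!(15*q < 29)) ==> 5*q <= 14)
Before s := x - 6: (15*q < 29 ==> ((!(15*q < 29)) && 5*q <= 14)) && ((!(15*q < 29)) ==> 5*q <= 14)
Before assert 2*q - 9 == h + x + 1 || 3*q + 2*s - 9 == s + 5: (2*q == h + x + 10 || 3*q + s == 14) && (15*q < 29 ==> ((!(15*q < 29)) && 5*q <= 14)) && ((!(15*q < 29)) ==> 5*q <= 14)
Answer: WP = (2*q == h + x + 10 || 3*q + s == 14) && (15*q < 29 ==> ((!(15*q < 29)) && 5*q <= 14)) && ((!(15*q < 29)) ==> 5*q <= 14)


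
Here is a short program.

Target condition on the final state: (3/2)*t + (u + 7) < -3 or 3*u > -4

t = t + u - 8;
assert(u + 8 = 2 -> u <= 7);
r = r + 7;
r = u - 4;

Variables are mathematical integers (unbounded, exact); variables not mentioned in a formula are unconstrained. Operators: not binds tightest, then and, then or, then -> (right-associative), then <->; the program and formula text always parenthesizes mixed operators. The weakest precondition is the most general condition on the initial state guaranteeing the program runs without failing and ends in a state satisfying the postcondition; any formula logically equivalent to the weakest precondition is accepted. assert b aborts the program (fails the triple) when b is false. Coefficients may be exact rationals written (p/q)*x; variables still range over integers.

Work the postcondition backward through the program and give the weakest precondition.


Working backward. After the program, the postcondition (3/2)*t + (u + 7) < -3 or 3*u > -4 must hold; in canonical form it is (3/2)*t + u < -10 or 3*u > -4.
Before r := u - 4: (3/2)*t + u < -10 or 3*u > -4
Before r := r + 7: (3/2)*t + u < -10 or 3*u > -4
Before assert u + 8 = 2 -> u <= 7: (u = -6 -> u <= 7) and ((3/2)*t + u < -10 or 3*u > -4)
Before t := t + u - 8: (u = -6 -> u <= 7) and ((3/2)*t + (5/2)*u < 2 or 3*u > -4)
Answer: WP = (u = -6 -> u <= 7) and ((3/2)*t + (5/2)*u < 2 or 3*u > -4)


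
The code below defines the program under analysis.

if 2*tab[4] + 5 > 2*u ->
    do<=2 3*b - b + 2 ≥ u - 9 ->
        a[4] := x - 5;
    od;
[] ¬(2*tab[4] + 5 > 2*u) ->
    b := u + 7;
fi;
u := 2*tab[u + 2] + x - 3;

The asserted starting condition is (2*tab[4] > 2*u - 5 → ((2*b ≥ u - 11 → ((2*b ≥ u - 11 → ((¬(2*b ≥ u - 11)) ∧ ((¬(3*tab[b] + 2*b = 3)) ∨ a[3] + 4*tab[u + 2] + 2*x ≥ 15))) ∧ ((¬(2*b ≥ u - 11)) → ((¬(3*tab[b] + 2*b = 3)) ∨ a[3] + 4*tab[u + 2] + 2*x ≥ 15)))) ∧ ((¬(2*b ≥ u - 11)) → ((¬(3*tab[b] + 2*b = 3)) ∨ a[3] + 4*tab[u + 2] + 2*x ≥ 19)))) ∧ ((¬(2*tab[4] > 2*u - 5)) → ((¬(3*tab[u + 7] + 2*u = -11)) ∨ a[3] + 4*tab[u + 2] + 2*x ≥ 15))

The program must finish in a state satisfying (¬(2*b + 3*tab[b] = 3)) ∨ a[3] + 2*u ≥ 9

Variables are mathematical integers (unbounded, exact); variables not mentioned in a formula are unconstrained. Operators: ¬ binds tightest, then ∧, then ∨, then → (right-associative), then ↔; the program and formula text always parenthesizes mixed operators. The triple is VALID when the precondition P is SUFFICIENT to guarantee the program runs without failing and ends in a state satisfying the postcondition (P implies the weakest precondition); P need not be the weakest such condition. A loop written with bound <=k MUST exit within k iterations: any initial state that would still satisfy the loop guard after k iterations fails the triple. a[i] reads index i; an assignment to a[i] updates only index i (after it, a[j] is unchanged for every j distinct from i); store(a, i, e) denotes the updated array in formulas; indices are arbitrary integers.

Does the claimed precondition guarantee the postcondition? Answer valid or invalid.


Working backward. After the program, the postcondition (¬(2*b + 3*tab[b] = 3)) ∨ a[3] + 2*u ≥ 9 must hold; in canonical form it is (¬(3*tab[b] + 2*b = 3)) ∨ a[3] + 2*u ≥ 9.
Before u := 2*tab[u + 2] + x - 3: (¬(3*tab[b] + 2*b = 3)) ∨ a[3] + 4*tab[u + 2] + 2*x ≥ 15
Then branch requires (2*b ≥ u - 11 → ((2*b ≥ u - 11 → ((¬(2*b ≥ u - 11)) ∧ ((¬(3*tab[b] + 2*b = 3)) ∨ a[3] + 4*tab[u + 2] + 2*x ≥ 15))) ∧ ((¬(2*b ≥ u - 11)) → ((¬(3*tab[b] + 2*b = 3)) ∨ a[3] + 4*tab[u + 2] + 2*x ≥ 15)))) ∧ ((¬(2*b ≥ u - 11)) → ((¬(3*tab[b] + 2*b = 3)) ∨ a[3] + 4*tab[u + 2] + 2*x ≥ 15)); else branch requires (¬(3*tab[u + 7] + 2*u = -11)) ∨ a[3] + 4*tab[u + 2] + 2*x ≥ 15.
Before the if: (2*tab[4] > 2*u - 5 → ((2*b ≥ u - 11 → ((2*b ≥ u - 11 → ((¬(2*b ≥ u - 11)) ∧ ((¬(3*tab[b] + 2*b = 3)) ∨ a[3] + 4*tab[u + 2] + 2*x ≥ 15))) ∧ ((¬(2*b ≥ u - 11)) → ((¬(3*tab[b] + 2*b = 3)) ∨ a[3] + 4*tab[u + 2] + 2*x ≥ 15)))) ∧ ((¬(2*b ≥ u - 11)) → ((¬(3*tab[b] + 2*b = 3)) ∨ a[3] + 4*tab[u + 2] + 2*x ≥ 15)))) ∧ ((¬(2*tab[4] > 2*u - 5)) → ((¬(3*tab[u + 7] + 2*u = -11)) ∨ a[3] + 4*tab[u + 2] + 2*x ≥ 15))
The weakest precondition is (2*tab[4] > 2*u - 5 → ((2*b ≥ u - 11 → ((2*b ≥ u - 11 → ((¬(2*b ≥ u - 11)) ∧ ((¬(3*tab[b] + 2*b = 3)) ∨ a[3] + 4*tab[u + 2] + 2*x ≥ 15))) ∧ ((¬(2*b ≥ u - 11)) → ((¬(3*tab[b] + 2*b = 3)) ∨ a[3] + 4*tab[u + 2] + 2*x ≥ 15)))) ∧ ((¬(2*b ≥ u - 11)) → ((¬(3*tab[b] + 2*b = 3)) ∨ a[3] + 4*tab[u + 2] + 2*x ≥ 15)))) ∧ ((¬(2*tab[4] > 2*u - 5)) → ((¬(3*tab[u + 7] + 2*u = -11)) ∨ a[3] + 4*tab[u + 2] + 2*x ≥ 15)).
Check whether (2*tab[4] > 2*u - 5 → ((2*b ≥ u - 11 → ((2*b ≥ u - 11 → ((¬(2*b ≥ u - 11)) ∧ ((¬(3*tab[b] + 2*b = 3)) ∨ a[3] + 4*tab[u + 2] + 2*x ≥ 15))) ∧ ((¬(2*b ≥ u - 11)) → ((¬(3*tab[b] + 2*b = 3)) ∨ a[3] + 4*tab[u + 2] + 2*x ≥ 15)))) ∧ ((¬(2*b ≥ u - 11)) → ((¬(3*tab[b] + 2*b = 3)) ∨ a[3] + 4*tab[u + 2] + 2*x ≥ 19)))) ∧ ((¬(2*tab[4] > 2*u - 5)) → ((¬(3*tab[u + 7] + 2*u = -11)) ∨ a[3] + 4*tab[u + 2] + 2*x ≥ 15)) implies it.
Every state satisfying the precondition satisfies the weakest precondition: the implication holds.
Answer: valid


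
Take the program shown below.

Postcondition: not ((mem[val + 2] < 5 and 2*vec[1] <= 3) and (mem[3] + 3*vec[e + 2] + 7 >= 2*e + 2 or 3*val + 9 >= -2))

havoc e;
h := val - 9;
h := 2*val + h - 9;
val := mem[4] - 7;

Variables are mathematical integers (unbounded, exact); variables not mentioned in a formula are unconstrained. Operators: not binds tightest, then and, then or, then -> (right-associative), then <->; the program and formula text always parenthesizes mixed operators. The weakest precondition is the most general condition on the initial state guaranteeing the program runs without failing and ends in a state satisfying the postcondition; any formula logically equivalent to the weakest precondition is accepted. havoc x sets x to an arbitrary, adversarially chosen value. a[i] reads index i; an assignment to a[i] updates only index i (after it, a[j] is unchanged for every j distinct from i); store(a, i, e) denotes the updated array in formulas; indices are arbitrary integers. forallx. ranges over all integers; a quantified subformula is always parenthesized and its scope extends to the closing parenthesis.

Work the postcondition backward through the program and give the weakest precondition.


Working backward. After the program, the postcondition not ((mem[val + 2] < 5 and 2*vec[1] <= 3) and (mem[3] + 3*vec[e + 2] + 7 >= 2*e + 2 or 3*val + 9 >= -2)) must hold; in canonical form it is not (mem[val + 2] < 5 and 2*vec[1] <= 3 and (mem[3] + 3*vec[e + 2] >= 2*e - 5 or 3*val >= -11)).
Before val := mem[4] - 7: not (mem[mem[4] - 5] < 5 and 2*vec[1] <= 3 and (mem[3] + 3*vec[e + 2] >= 2*e - 5 or 3*mem[4] >= 10))
Before h := 2*val + h - 9: not (mem[mem[4] - 5] < 5 and 2*vec[1] <= 3 and (mem[3] + 3*vec[e + 2] >= 2*e - 5 or 3*mem[4] >= 10))
Before h := val - 9: not (mem[mem[4] - 5] < 5 and 2*vec[1] <= 3 and (mem[3] + 3*vec[e + 2] >= 2*e - 5 or 3*mem[4] >= 10))
Before havoc e: forall e_1. (not (mem[mem[4] - 5] < 5 and 2*vec[1] <= 3 and (mem[3] + 3*vec[e_1 + 2] >= 2*e_1 - 5 or 3*mem[4] >= 10)))
Answer: WP = forall e_1. (not (mem[mem[4] - 5] < 5 and 2*vec[1] <= 3 and (mem[3] + 3*vec[e_1 + 2] >= 2*e_1 - 5 or 3*mem[4] >= 10)))


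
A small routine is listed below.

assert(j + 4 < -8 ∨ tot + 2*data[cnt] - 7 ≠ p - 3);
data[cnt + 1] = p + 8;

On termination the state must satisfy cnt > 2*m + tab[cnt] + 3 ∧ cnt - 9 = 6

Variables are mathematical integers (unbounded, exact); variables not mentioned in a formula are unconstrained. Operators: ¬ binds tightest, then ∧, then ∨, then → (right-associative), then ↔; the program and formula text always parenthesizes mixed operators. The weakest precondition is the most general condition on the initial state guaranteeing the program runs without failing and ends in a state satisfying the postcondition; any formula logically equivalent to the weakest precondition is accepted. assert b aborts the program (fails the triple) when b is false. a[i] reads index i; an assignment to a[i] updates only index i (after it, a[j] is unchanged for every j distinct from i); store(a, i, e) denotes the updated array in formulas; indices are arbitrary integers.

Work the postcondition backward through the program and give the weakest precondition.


Working backward. After the program, the postcondition cnt > 2*m + tab[cnt] + 3 ∧ cnt - 9 = 6 must hold; in canonical form it is cnt > tab[cnt] + 2*m + 3 ∧ cnt = 15.
Before data[cnt + 1] := p + 8: cnt > tab[cnt] + 2*m + 3 ∧ cnt = 15
Before assert j + 4 < -8 ∨ tot + 2*data[cnt] - 7 ≠ p - 3: (j < -12 ∨ 2*data[cnt] + tot ≠ p + 4) ∧ cnt > tab[cnt] + 2*m + 3 ∧ cnt = 15
Answer: WP = (j < -12 ∨ 2*data[cnt] + tot ≠ p + 4) ∧ cnt > tab[cnt] + 2*m + 3 ∧ cnt = 15


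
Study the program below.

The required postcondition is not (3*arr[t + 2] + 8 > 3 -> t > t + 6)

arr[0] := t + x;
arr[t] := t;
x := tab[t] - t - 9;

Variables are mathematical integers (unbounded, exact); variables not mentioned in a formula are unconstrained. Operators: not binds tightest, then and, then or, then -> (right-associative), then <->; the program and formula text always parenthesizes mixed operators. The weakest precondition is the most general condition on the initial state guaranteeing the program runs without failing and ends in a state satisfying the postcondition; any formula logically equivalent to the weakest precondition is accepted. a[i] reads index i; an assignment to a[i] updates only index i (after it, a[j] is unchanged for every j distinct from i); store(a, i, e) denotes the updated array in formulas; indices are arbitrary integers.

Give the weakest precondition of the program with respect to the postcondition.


Working backward. After the program, the postcondition not (3*arr[t + 2] + 8 > 3 -> t > t + 6) must hold; in canonical form it is 3*arr[t + 2] > -5.
Before x := tab[t] - t - 9: 3*arr[t + 2] > -5
Before arr[t] := t: 3*store(arr, t, t)[t + 2] > -5
Before arr[0] := t + x: 3*store(store(arr, 0, t + x), t, t)[t + 2] > -5
Answer: WP = 3*store(store(arr, 0, t + x), t, t)[t + 2] > -5


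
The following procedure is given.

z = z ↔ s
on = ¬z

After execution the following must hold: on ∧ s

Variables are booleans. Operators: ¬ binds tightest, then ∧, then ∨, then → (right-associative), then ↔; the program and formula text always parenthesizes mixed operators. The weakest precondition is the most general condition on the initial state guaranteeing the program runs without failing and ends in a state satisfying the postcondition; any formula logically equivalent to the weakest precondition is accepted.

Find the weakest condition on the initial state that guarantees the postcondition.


Working backward. After the program, on ∧ s must hold.
Before on := ¬z: (¬z) ∧ s
Before z := z ↔ s: (¬(z ↔ s)) ∧ s
Answer: WP = (¬(z ↔ s)) ∧ s


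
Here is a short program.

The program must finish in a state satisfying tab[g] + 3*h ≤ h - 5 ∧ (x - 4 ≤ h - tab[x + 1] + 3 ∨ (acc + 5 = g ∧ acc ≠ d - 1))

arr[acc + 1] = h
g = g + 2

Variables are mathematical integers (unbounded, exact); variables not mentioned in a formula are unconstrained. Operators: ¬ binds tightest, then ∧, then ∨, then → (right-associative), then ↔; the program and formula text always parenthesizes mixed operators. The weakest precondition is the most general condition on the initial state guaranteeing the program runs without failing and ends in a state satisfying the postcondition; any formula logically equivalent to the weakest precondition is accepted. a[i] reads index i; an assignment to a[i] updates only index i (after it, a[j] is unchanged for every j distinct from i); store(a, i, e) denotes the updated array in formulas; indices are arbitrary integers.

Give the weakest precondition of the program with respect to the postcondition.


Working backward. After the program, the postcondition tab[g] + 3*h ≤ h - 5 ∧ (x - 4 ≤ h - tab[x + 1] + 3 ∨ (acc + 5 = g ∧ acc ≠ d - 1)) must hold; in canonical form it is tab[g] + 2*h ≤ -5 ∧ (tab[x + 1] + x ≤ h + 7 ∨ (acc = g - 5 ∧ acc ≠ d - 1)).
Before g := g + 2: tab[g + 2] + 2*h ≤ -5 ∧ (tab[x + 1] + x ≤ h + 7 ∨ (acc = g - 3 ∧ acc ≠ d - 1))
Before arr[acc + 1] := h: tab[g + 2] + 2*h ≤ -5 ∧ (tab[x + 1] + x ≤ h + 7 ∨ (acc = g - 3 ∧ acc ≠ d - 1))
Answer: WP = tab[g + 2] + 2*h ≤ -5 ∧ (tab[x + 1] + x ≤ h + 7 ∨ (acc = g - 3 ∧ acc ≠ d - 1))


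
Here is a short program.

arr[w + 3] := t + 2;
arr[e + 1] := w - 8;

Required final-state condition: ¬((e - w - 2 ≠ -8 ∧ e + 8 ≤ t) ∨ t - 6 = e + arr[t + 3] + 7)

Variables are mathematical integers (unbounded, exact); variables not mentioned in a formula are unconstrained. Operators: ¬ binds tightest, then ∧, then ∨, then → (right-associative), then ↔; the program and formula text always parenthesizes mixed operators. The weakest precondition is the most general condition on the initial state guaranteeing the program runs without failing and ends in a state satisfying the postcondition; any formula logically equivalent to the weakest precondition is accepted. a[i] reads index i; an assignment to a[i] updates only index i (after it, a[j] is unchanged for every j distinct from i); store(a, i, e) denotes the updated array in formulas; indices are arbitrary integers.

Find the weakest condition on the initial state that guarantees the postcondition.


Working backward. After the program, the postcondition ¬((e - w - 2 ≠ -8 ∧ e + 8 ≤ t) ∨ t - 6 = e + arr[t + 3] + 7) must hold; in canonical form it is ¬((e ≠ w - 6 ∧ e ≤ t - 8) ∨ t = arr[t + 3] + e + 13).
Before arr[e + 1] := w - 8: ¬((e ≠ w - 6 ∧ e ≤ t - 8) ∨ t = store(arr, e + 1, w - 8)[t + 3] + e + 13)
Before arr[w + 3] := t + 2: ¬((e ≠ w - 6 ∧ e ≤ t - 8) ∨ t = store(store(arr, w + 3, t + 2), e + 1, w - 8)[t + 3] + e + 13)
Answer: WP = ¬((e ≠ w - 6 ∧ e ≤ t - 8) ∨ t = store(store(arr, w + 3, t + 2), e + 1, w - 8)[t + 3] + e + 13)


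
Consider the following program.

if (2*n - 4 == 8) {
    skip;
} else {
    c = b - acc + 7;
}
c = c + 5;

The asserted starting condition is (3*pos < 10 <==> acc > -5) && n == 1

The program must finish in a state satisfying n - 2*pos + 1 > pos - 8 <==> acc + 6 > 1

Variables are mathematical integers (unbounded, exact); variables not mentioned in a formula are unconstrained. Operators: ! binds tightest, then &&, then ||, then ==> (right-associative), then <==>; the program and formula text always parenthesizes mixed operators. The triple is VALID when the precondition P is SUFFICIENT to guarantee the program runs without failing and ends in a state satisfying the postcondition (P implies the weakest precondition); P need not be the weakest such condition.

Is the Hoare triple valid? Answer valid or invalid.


Working backward. After the program, the postcondition n - 2*pos + 1 > pos - 8 <==> acc + 6 > 1 must hold; in canonical form it is n > 3*pos - 9 <==> acc > -5.
Before c := c + 5: n > 3*pos - 9 <==> acc > -5
Then branch requires n > 3*pos - 9 <==> acc > -5; else branch requires n > 3*pos - 9 <==> acc > -5.
Before the if: (2*n == 12 ==> (n > 3*pos - 9 <==> acc > -5)) && ((!(2*n == 12)) ==> (n > 3*pos - 9 <==> acc > -5))
The weakest precondition is (2*n == 12 ==> (n > 3*pos - 9 <==> acc > -5)) && ((!(2*n == 12)) ==> (n > 3*pos - 9 <==> acc > -5)).
Check whether (3*pos < 10 <==> acc > -5) && n == 1 implies it.
Every state satisfying the precondition satisfies the weakest precondition: the implication holds.
Answer: valid


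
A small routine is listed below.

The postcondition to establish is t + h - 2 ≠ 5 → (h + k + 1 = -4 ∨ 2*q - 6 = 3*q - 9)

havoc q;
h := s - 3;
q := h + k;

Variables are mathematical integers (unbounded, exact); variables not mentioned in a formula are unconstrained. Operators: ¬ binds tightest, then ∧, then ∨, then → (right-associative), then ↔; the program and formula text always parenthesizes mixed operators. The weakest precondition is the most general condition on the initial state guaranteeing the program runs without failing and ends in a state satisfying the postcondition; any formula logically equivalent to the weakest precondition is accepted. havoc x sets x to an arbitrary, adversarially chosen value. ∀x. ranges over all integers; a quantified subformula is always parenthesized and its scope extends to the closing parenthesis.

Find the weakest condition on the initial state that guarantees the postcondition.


Working backward. After the program, the postcondition t + h - 2 ≠ 5 → (h + k + 1 = -4 ∨ 2*q - 6 = 3*q - 9) must hold; in canonical form it is h + t ≠ 7 → (h + k = -5 ∨ q = 3).
Before q := h + k: h + t ≠ 7 → (h + k = -5 ∨ h + k = 3)
Before h := s - 3: s + t ≠ 10 → (k + s = -2 ∨ k + s = 6)
Before havoc q: s + t ≠ 10 → (k + s = -2 ∨ k + s = 6)
Answer: WP = s + t ≠ 10 → (k + s = -2 ∨ k + s = 6)


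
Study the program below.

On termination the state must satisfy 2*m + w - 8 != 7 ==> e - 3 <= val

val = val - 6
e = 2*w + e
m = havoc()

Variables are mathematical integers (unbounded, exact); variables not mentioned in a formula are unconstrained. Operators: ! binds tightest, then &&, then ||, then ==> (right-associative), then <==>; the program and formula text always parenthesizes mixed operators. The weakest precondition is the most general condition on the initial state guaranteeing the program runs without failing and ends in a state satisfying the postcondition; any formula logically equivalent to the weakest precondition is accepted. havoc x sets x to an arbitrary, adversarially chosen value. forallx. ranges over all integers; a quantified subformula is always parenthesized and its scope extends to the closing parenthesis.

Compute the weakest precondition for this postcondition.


Working backward. After the program, the postcondition 2*m + w - 8 != 7 ==> e - 3 <= val must hold; in canonical form it is 2*m + w != 15 ==> e <= val + 3.
Before havoc m: forall m_1. (2*m_1 + w != 15 ==> e <= val + 3)
Before e := 2*w + e: forall m_1. (2*m_1 + w != 15 ==> e + 2*w <= val + 3)
Before val := val - 6: forall m_1. (2*m_1 + w != 15 ==> e + 2*w <= val - 3)
Answer: WP = forall m_1. (2*m_1 + w != 15 ==> e + 2*w <= val - 3)


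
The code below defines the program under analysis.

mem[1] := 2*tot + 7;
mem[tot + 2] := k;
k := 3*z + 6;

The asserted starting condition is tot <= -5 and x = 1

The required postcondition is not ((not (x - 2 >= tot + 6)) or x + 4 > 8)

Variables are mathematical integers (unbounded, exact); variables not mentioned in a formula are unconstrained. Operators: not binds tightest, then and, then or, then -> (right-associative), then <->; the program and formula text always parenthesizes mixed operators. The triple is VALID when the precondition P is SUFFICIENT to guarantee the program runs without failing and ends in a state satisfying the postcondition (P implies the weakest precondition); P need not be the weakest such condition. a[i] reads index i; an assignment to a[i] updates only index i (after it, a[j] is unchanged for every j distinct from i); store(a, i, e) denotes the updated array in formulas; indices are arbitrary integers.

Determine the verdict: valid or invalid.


Working backward. After the program, the postcondition not ((not (x - 2 >= tot + 6)) or x + 4 > 8) must hold; in canonical form it is not ((not (x >= tot + 8)) or x > 4).
Before k := 3*z + 6: not ((not (x >= tot + 8)) or x > 4)
Before mem[tot + 2] := k: not ((not (x >= tot + 8)) or x > 4)
Before mem[1] := 2*tot + 7: not ((not (x >= tot + 8)) or x > 4)
The weakest precondition is not ((not (x >= tot + 8)) or x > 4).
Check whether tot <= -5 and x = 1 implies it.
Countermodel: at the initial state tot = -6, x = 1, the precondition holds but the weakest precondition fails.
Answer: invalid


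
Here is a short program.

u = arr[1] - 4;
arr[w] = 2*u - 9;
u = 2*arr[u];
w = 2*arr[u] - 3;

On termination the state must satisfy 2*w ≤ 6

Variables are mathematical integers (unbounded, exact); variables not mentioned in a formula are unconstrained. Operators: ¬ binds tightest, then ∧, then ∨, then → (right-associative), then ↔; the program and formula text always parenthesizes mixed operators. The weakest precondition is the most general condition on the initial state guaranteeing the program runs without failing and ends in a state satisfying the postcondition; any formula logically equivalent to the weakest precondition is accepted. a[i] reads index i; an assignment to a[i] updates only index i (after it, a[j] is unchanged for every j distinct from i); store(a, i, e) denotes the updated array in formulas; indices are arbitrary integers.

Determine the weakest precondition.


Working backward. After the program, 2*w ≤ 6 must hold.
Before w := 2*arr[u] - 3: 4*arr[u] ≤ 12
Before u := 2*arr[u]: 4*arr[2*arr[u]] ≤ 12
Before arr[w] := 2*u - 9: 4*store(arr, w, 2*u - 9)[2*store(arr, w, 2*u - 9)[u]] ≤ 12
Before u := arr[1] - 4: 4*store(arr, w, 2*arr[1] - 17)[2*store(arr, w, 2*arr[1] - 17)[arr[1] - 4]] ≤ 12
Answer: WP = 4*store(arr, w, 2*arr[1] - 17)[2*store(arr, w, 2*arr[1] - 17)[arr[1] - 4]] ≤ 12


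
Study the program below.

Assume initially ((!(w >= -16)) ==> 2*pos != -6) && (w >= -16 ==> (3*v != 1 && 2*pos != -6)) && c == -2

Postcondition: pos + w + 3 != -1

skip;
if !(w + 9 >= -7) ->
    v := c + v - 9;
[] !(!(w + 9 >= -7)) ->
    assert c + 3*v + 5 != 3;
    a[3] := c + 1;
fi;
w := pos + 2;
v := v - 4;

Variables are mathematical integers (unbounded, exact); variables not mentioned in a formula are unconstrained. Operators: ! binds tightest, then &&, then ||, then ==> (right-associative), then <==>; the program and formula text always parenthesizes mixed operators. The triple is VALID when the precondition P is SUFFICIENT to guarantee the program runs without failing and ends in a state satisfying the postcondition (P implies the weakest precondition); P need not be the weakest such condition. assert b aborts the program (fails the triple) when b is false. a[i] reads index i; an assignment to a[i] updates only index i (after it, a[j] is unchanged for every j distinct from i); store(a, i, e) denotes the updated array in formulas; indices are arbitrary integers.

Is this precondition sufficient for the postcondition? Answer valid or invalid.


Working backward. After the program, the postcondition pos + w + 3 != -1 must hold; in canonical form it is pos + w != -4.
Before v := v - 4: pos + w != -4
Before w := pos + 2: 2*pos != -6
Then branch requires 2*pos != -6; else branch requires c + 3*v != -2 && 2*pos != -6.
Before the if: ((!(w >= -16)) ==> 2*pos != -6) && (w >= -16 ==> (c + 3*v != -2 && 2*pos != -6))
Before skip: ((!(w >= -16)) ==> 2*pos != -6) && (w >= -16 ==> (c + 3*v != -2 && 2*pos != -6))
The weakest precondition is ((!(w >= -16)) ==> 2*pos != -6) && (w >= -16 ==> (c + 3*v != -2 && 2*pos != -6)).
Check whether ((!(w >= -16)) ==> 2*pos != -6) && (w >= -16 ==> (3*v != 1 && 2*pos != -6)) && c == -2 implies it.
Countermodel: at the initial state c = -2, pos = -2, v = 0, w = -16, the precondition holds but the weakest precondition fails.
Answer: invalid


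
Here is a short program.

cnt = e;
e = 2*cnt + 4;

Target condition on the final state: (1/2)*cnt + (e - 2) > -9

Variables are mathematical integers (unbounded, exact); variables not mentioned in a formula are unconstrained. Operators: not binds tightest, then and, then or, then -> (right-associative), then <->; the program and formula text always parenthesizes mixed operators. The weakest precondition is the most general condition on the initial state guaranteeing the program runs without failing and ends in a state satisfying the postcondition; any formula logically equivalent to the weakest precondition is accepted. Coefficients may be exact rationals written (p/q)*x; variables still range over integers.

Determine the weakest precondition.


Working backward. After the program, the postcondition (1/2)*cnt + (e - 2) > -9 must hold; in canonical form it is (1/2)*cnt + e > -7.
Before e := 2*cnt + 4: (5/2)*cnt > -11
Before cnt := e: (5/2)*e > -11
Answer: WP = (5/2)*e > -11


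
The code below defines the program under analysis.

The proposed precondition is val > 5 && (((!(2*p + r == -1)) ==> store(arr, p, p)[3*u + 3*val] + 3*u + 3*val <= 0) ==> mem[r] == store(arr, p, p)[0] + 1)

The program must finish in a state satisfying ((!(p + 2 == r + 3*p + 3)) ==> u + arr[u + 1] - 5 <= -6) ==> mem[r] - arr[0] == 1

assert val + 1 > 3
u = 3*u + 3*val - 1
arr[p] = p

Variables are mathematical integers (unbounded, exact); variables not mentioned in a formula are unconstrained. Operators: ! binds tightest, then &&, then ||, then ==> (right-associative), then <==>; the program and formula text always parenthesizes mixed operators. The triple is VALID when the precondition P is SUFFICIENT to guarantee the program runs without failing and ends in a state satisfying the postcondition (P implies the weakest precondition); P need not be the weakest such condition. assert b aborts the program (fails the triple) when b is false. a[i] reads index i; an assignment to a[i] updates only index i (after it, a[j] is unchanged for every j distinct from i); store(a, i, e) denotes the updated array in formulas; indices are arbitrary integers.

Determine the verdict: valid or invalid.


Working backward. After the program, the postcondition ((!(p + 2 == r + 3*p + 3)) ==> u + arr[u + 1] - 5 <= -6) ==> mem[r] - arr[0] == 1 must hold; in canonical form it is ((!(2*p + r == -1)) ==> arr[u + 1] + u <= -1) ==> mem[r] == arr[0] + 1.
Before arr[p] := p: ((!(2*p + r == -1)) ==> store(arr, p, p)[u + 1] + u <= -1) ==> mem[r] == store(arr, p, p)[0] + 1
Before u := 3*u + 3*val - 1: ((!(2*p + r == -1)) ==> store(arr, p, p)[3*u + 3*val] + 3*u + 3*val <= 0) ==> mem[r] == store(arr, p, p)[0] + 1
Before assert val + 1 > 3: val > 2 && (((!(2*p + r == -1)) ==> store(arr, p, p)[3*u + 3*val] + 3*u + 3*val <= 0) ==> mem[r] == store(arr, p, p)[0] + 1)
The weakest precondition is val > 2 && (((!(2*p + r == -1)) ==> store(arr, p, p)[3*u + 3*val] + 3*u + 3*val <= 0) ==> mem[r] == store(arr, p, p)[0] + 1).
Check whether val > 5 && (((!(2*p + r == -1)) ==> store(arr, p, p)[3*u + 3*val] + 3*u + 3*val <= 0) ==> mem[r] == store(arr, p, p)[0] + 1) implies it.
Every state satisfying the precondition satisfies the weakest precondition: the implication holds.
Answer: valid


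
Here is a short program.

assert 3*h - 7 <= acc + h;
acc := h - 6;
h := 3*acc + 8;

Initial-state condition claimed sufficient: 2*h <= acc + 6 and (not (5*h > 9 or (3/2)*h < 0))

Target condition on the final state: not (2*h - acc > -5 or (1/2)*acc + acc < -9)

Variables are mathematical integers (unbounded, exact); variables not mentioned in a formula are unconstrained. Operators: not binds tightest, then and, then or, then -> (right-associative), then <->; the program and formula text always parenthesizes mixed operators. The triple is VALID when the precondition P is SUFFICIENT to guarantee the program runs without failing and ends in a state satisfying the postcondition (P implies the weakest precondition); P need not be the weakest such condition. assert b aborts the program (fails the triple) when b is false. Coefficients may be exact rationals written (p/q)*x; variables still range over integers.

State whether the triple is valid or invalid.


Working backward. After the program, the postcondition not (2*h - acc > -5 or (1/2)*acc + acc < -9) must hold; in canonical form it is not (2*h > acc - 5 or (3/2)*acc < -9).
Before h := 3*acc + 8: not (5*acc > -21 or (3/2)*acc < -9)
Before acc := h - 6: not (5*h > 9 or (3/2)*h < 0)
Before assert 3*h - 7 <= acc + h: 2*h <= acc + 7 and (not (5*h > 9 or (3/2)*h < 0))
The weakest precondition is 2*h <= acc + 7 and (not (5*h > 9 or (3/2)*h < 0)).
Check whether 2*h <= acc + 6 and (not (5*h > 9 or (3/2)*h < 0)) implies it.
Every state satisfying the precondition satisfies the weakest precondition: the implication holds.
Answer: valid


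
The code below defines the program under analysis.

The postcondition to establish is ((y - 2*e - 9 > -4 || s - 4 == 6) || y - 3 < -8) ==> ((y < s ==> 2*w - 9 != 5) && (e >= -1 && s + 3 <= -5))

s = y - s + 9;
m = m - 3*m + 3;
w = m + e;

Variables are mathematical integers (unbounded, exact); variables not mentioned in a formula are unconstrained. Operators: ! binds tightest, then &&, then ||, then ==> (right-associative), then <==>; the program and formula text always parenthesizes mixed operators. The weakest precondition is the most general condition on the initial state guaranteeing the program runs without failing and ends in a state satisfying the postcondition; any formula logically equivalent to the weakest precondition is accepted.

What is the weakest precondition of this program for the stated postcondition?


Working backward. After the program, the postcondition ((y - 2*e - 9 > -4 || s - 4 == 6) || y - 3 < -8) ==> ((y < s ==> 2*w - 9 != 5) && (e >= -1 && s + 3 <= -5)) must hold; in canonical form it is (y > 2*e + 5 || s == 10 || y < -5) ==> ((y < s ==> 2*w != 14) && e >= -1 && s <= -8).
Before w := m + e: (y > 2*e + 5 || s == 10 || y < -5) ==> ((y < s ==> 2*e + 2*m != 14) && e >= -1 && s <= -8)
Before m := m - 3*m + 3: (y > 2*e + 5 || s == 10 || y < -5) ==> ((y < s ==> 2*e != 4*m + 8) && e >= -1 && s <= -8)
Before s := y - s + 9: (y > 2*e + 5 || y == s + 1 || y < -5) ==> ((s < 9 ==> 2*e != 4*m + 8) && e >= -1 && y <= s - 17)
Answer: WP = (y > 2*e + 5 || y == s + 1 || y < -5) ==> ((s < 9 ==> 2*e != 4*m + 8) && e >= -1 && y <= s - 17)


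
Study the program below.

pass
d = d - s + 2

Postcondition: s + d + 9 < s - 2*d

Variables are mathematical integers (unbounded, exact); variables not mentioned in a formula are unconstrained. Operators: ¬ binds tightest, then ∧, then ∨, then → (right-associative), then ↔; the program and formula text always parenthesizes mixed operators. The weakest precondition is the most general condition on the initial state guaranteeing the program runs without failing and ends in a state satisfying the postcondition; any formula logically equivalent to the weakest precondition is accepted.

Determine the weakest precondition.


Working backward. After the program, the postcondition s + d + 9 < s - 2*d must hold; in canonical form it is 3*d < -9.
Before d := d - s + 2: 3*d < 3*s - 15
Before skip: 3*d < 3*s - 15
Answer: WP = 3*d < 3*s - 15


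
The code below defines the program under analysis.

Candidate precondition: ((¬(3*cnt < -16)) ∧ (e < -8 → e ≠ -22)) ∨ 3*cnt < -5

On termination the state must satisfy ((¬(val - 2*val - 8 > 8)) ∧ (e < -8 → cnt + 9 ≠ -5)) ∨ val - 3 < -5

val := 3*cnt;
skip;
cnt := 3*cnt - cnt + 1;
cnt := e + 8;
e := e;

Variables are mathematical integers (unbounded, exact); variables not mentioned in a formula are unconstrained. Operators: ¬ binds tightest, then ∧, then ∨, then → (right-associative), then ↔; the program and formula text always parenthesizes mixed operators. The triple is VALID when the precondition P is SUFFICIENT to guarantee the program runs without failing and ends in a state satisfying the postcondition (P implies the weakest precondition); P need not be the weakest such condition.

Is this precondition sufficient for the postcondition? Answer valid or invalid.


Working backward. After the program, the postcondition ((¬(val - 2*val - 8 > 8)) ∧ (e < -8 → cnt + 9 ≠ -5)) ∨ val - 3 < -5 must hold; in canonical form it is ((¬(val < -16)) ∧ (e < -8 → cnt ≠ -14)) ∨ val < -2.
Before e := e: ((¬(val < -16)) ∧ (e < -8 → cnt ≠ -14)) ∨ val < -2
Before cnt := e + 8: ((¬(val < -16)) ∧ (e < -8 → e ≠ -22)) ∨ val < -2
Before cnt := 3*cnt - cnt + 1: ((¬(val < -16)) ∧ (e < -8 → e ≠ -22)) ∨ val < -2
Before skip: ((¬(val < -16)) ∧ (e < -8 → e ≠ -22)) ∨ val < -2
Before val := 3*cnt: ((¬(3*cnt < -16)) ∧ (e < -8 → e ≠ -22)) ∨ 3*cnt < -2
The weakest precondition is ((¬(3*cnt < -16)) ∧ (e < -8 → e ≠ -22)) ∨ 3*cnt < -2.
Check whether ((¬(3*cnt < -16)) ∧ (e < -8 → e ≠ -22)) ∨ 3*cnt < -5 implies it.
Every state satisfying the precondition satisfies the weakest precondition: the implication holds.
Answer: valid
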